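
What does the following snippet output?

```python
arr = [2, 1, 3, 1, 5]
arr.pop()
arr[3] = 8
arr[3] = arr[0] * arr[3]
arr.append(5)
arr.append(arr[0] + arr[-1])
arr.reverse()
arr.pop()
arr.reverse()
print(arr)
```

pop() removes 5 → [2, 1, 3, 1]
arr[3] = 8 → [2, 1, 3, 8]
arr[3] = arr[0]*arr[3] = 2*8 = 16 → [2, 1, 3, 16]
append 5 → [2, 1, 3, 16, 5]
append arr[0]+arr[-1] = 2+5 = 7 → [2, 1, 3, 16, 5, 7]
reverse → [7, 5, 16, 3, 1, 2]
pop() removes 2 → [7, 5, 16, 3, 1]
reverse → [1, 3, 16, 5, 7]

[1, 3, 16, 5, 7]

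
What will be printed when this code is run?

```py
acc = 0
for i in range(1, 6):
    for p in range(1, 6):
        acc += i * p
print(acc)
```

i=1,p=1: acc = 0+1 = 1
i=1,p=2: acc = 1+2 = 3
i=1,p=3: acc = 3+3 = 6
i=1,p=4: acc = 6+4 = 10
i=1,p=5: acc = 10+5 = 15
i=2,p=1: acc = 15+2 = 17
i=2,p=2: acc = 17+4 = 21
i=2,p=3: acc = 21+6 = 27
i=2,p=4: acc = 27+8 = 35
i=2,p=5: acc = 35+10 = 45
i=3,p=1: acc = 45+3 = 48
i=3,p=2: acc = 48+6 = 54
i=3,p=3: acc = 54+9 = 63
i=3,p=4: acc = 63+12 = 75
i=3,p=5: acc = 75+15 = 90
i=4,p=1: acc = 90+4 = 94
i=4,p=2: acc = 94+8 = 102
i=4,p=3: acc = 102+12 = 114
i=4,p=4: acc = 114+16 = 130
i=4,p=5: acc = 130+20 = 150
i=5,p=1: acc = 150+5 = 155
i=5,p=2: acc = 155+10 = 165
i=5,p=3: acc = 165+15 = 180
i=5,p=4: acc = 180+20 = 200
i=5,p=5: acc = 200+25 = 225

225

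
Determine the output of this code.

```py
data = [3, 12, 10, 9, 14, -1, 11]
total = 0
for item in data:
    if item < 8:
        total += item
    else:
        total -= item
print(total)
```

item=3: <8, total = 0+3 = 3
item=12: not <8, total = 3-12 = -9
item=10: not <8, total = (-9)-10 = -19
item=9: not <8, total = (-19)-9 = -28
item=14: not <8, total = (-28)-14 = -42
item=-1: <8, total = (-42)+(-1) = -43
item=11: not <8, total = (-43)-11 = -54

-54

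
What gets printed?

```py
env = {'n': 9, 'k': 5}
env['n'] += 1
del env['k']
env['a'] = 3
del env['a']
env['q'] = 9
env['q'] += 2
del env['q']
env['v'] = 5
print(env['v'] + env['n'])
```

15

env['n'] = 9+1 = 10 → {'n': 10, 'k': 5}
del 'k' → {'n': 10}
env['a'] = 3 → {'n': 10, 'a': 3}
del 'a' → {'n': 10}
env['q'] = 9 → {'n': 10, 'q': 9}
env['q'] = 9+2 = 11 → {'n': 10, 'q': 11}
del 'q' → {'n': 10}
env['v'] = 5 → {'n': 10, 'v': 5}
env['v']+env['n'] = 5+10 = 15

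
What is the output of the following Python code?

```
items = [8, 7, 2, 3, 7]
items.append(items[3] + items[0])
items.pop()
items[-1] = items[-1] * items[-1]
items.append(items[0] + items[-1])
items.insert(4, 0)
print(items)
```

[8, 7, 2, 3, 0, 49, 57]

append items[3]+items[0] = 3+8 = 11 → [8, 7, 2, 3, 7, 11]
pop() removes 11 → [8, 7, 2, 3, 7]
items[-1] = items[-1]*items[-1] = 7*7 = 49 → [8, 7, 2, 3, 49]
append items[0]+items[-1] = 8+49 = 57 → [8, 7, 2, 3, 49, 57]
insert 0 at 4 → [8, 7, 2, 3, 0, 49, 57]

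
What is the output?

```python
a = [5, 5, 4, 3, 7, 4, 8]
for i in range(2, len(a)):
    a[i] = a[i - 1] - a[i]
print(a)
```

i=2: a[2] = 5-4 = 1 → [5, 5, 1, 3, 7, 4, 8]
i=3: a[3] = 1-3 = -2 → [5, 5, 1, -2, 7, 4, 8]
i=4: a[4] = (-2)-7 = -9 → [5, 5, 1, -2, -9, 4, 8]
i=5: a[5] = (-9)-4 = -13 → [5, 5, 1, -2, -9, -13, 8]
i=6: a[6] = (-13)-8 = -21 → [5, 5, 1, -2, -9, -13, -21]

[5, 5, 1, -2, -9, -13, -21]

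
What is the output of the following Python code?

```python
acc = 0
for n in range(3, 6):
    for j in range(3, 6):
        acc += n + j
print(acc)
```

n=3,j=3: acc = 0+6 = 6
n=3,j=4: acc = 6+7 = 13
n=3,j=5: acc = 13+8 = 21
n=4,j=3: acc = 21+7 = 28
n=4,j=4: acc = 28+8 = 36
n=4,j=5: acc = 36+9 = 45
n=5,j=3: acc = 45+8 = 53
n=5,j=4: acc = 53+9 = 62
n=5,j=5: acc = 62+10 = 72

72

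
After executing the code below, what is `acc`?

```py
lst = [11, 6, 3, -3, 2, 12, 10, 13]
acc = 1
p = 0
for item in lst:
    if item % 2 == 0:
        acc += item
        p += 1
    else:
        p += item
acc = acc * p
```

868

item=11: not even; p=11
item=6: even, acc = 1+6 = 7; p=12
item=3: not even; p=15
item=-3: not even; p=12
item=2: even, acc = 7+2 = 9; p=13
item=12: even, acc = 9+12 = 21; p=14
item=10: even, acc = 21+10 = 31; p=15
item=13: not even; p=28
acc*p = 31*28 = 868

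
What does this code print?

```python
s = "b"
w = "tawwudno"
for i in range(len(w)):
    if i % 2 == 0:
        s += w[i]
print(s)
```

i=0: add 't' → 'bt'
i=1: skip
i=2: add 'w' → 'btw'
i=3: skip
i=4: add 'u' → 'btwu'
i=5: skip
i=6: add 'n' → 'btwun'
i=7: skip

btwun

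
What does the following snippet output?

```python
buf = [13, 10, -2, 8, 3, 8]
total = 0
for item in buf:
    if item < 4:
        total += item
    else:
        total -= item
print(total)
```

-38

item=13: not <4, total = 0-13 = -13
item=10: not <4, total = (-13)-10 = -23
item=-2: <4, total = (-23)+(-2) = -25
item=8: not <4, total = (-25)-8 = -33
item=3: <4, total = (-33)+3 = -30
item=8: not <4, total = (-30)-8 = -38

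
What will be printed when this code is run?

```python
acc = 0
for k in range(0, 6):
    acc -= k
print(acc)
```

k=0: acc = 0-0 = 0
k=1: acc = 0-1 = -1
k=2: acc = (-1)-2 = -3
k=3: acc = (-3)-3 = -6
k=4: acc = (-6)-4 = -10
k=5: acc = (-10)-5 = -15

-15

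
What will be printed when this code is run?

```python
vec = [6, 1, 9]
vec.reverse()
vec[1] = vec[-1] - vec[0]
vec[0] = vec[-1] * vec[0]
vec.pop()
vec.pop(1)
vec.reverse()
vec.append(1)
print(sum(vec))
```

55

reverse → [9, 1, 6]
vec[1] = vec[-1]-vec[0] = 6-9 = -3 → [9, -3, 6]
vec[0] = vec[-1]*vec[0] = 6*9 = 54 → [54, -3, 6]
pop() removes 6 → [54, -3]
pop(1) removes -3 → [54]
reverse → [54]
append 1 → [54, 1]
sum = 55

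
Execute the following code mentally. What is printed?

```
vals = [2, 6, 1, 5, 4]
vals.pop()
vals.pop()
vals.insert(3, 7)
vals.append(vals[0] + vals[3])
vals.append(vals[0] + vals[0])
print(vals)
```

pop() removes 4 → [2, 6, 1, 5]
pop() removes 5 → [2, 6, 1]
insert 7 at 3 → [2, 6, 1, 7]
append vals[0]+vals[3] = 2+7 = 9 → [2, 6, 1, 7, 9]
append vals[0]+vals[0] = 2+2 = 4 → [2, 6, 1, 7, 9, 4]

[2, 6, 1, 7, 9, 4]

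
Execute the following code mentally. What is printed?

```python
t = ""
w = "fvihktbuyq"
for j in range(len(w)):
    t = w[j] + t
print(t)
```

qyubtkhivf

j=0: prepend 'f' → 'f'
j=1: prepend 'v' → 'vf'
j=2: prepend 'i' → 'ivf'
j=3: prepend 'h' → 'hivf'
j=4: prepend 'k' → 'khivf'
j=5: prepend 't' → 'tkhivf'
j=6: prepend 'b' → 'btkhivf'
j=7: prepend 'u' → 'ubtkhivf'
j=8: prepend 'y' → 'yubtkhivf'
j=9: prepend 'q' → 'qyubtkhivf'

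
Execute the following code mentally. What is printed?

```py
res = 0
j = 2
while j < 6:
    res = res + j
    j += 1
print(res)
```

14

j=2: res = 0+2 = 2
j=3: res = 2+3 = 5
j=4: res = 5+4 = 9
j=5: res = 9+5 = 14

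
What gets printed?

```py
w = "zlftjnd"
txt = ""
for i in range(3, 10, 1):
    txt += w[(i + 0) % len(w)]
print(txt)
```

i=3: add w[3]='t' → 't'
i=4: add w[4]='j' → 'tj'
i=5: add w[5]='n' → 'tjn'
i=6: add w[6]='d' → 'tjnd'
i=7: add w[0]='z' → 'tjndz'
i=8: add w[1]='l' → 'tjndzl'
i=9: add w[2]='f' → 'tjndzlf'

tjndzlf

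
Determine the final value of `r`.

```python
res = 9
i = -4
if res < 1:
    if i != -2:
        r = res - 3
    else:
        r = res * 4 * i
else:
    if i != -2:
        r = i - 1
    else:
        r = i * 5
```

-5

res=9, i=-4
res < 1 is False; i != -2 is True
→ r = i - 1 = -5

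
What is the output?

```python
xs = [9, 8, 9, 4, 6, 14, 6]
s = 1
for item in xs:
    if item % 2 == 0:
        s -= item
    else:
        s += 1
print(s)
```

-35

item=9: not even, s = 1+1 = 2
item=8: even, s = 2-8 = -6
item=9: not even, s = (-6)+1 = -5
item=4: even, s = (-5)-4 = -9
item=6: even, s = (-9)-6 = -15
item=14: even, s = (-15)-14 = -29
item=6: even, s = (-29)-6 = -35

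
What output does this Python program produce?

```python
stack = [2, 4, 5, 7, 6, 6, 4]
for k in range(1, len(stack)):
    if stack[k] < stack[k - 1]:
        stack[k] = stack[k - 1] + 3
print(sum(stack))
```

k=1: 4>=2, unchanged → [2, 4, 5, 7, 6, 6, 4]
k=2: 5>=4, unchanged → [2, 4, 5, 7, 6, 6, 4]
k=3: 7>=5, unchanged → [2, 4, 5, 7, 6, 6, 4]
k=4: 6<7, stack[4] = 7+3 = 10 → [2, 4, 5, 7, 10, 6, 4]
k=5: 6<10, stack[5] = 10+3 = 13 → [2, 4, 5, 7, 10, 13, 4]
k=6: 4<13, stack[6] = 13+3 = 16 → [2, 4, 5, 7, 10, 13, 16]
sum = 57

57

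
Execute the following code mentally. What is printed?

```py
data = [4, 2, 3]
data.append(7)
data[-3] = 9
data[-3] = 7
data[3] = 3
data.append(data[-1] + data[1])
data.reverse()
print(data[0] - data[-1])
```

append 7 → [4, 2, 3, 7]
data[-3] = 9 → [4, 9, 3, 7]
data[-3] = 7 → [4, 7, 3, 7]
data[3] = 3 → [4, 7, 3, 3]
append data[-1]+data[1] = 3+7 = 10 → [4, 7, 3, 3, 10]
reverse → [10, 3, 3, 7, 4]
data[0]-data[-1] = 10-4 = 6

6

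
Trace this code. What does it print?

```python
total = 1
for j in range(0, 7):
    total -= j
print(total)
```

j=0: total = 1-0 = 1
j=1: total = 1-1 = 0
j=2: total = 0-2 = -2
j=3: total = (-2)-3 = -5
j=4: total = (-5)-4 = -9
j=5: total = (-9)-5 = -14
j=6: total = (-14)-6 = -20

-20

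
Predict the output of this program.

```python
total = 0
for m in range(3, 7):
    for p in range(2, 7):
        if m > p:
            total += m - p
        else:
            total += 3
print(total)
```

m=3,p=2: 3>2, total = 0+1 = 1
m=3,p=3: not 3>3, total = 1+3 = 4
m=3,p=4: not 3>4, total = 4+3 = 7
m=3,p=5: not 3>5, total = 7+3 = 10
m=3,p=6: not 3>6, total = 10+3 = 13
m=4,p=2: 4>2, total = 13+2 = 15
m=4,p=3: 4>3, total = 15+1 = 16
m=4,p=4: not 4>4, total = 16+3 = 19
m=4,p=5: not 4>5, total = 19+3 = 22
m=4,p=6: not 4>6, total = 22+3 = 25
m=5,p=2: 5>2, total = 25+3 = 28
m=5,p=3: 5>3, total = 28+2 = 30
m=5,p=4: 5>4, total = 30+1 = 31
m=5,p=5: not 5>5, total = 31+3 = 34
m=5,p=6: not 5>6, total = 34+3 = 37
m=6,p=2: 6>2, total = 37+4 = 41
m=6,p=3: 6>3, total = 41+3 = 44
m=6,p=4: 6>4, total = 44+2 = 46
m=6,p=5: 6>5, total = 46+1 = 47
m=6,p=6: not 6>6, total = 47+3 = 50

50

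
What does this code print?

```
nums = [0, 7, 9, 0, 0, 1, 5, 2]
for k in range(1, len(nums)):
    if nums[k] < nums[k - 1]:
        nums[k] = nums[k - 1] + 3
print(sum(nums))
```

k=1: 7>=0, unchanged → [0, 7, 9, 0, 0, 1, 5, 2]
k=2: 9>=7, unchanged → [0, 7, 9, 0, 0, 1, 5, 2]
k=3: 0<9, nums[3] = 9+3 = 12 → [0, 7, 9, 12, 0, 1, 5, 2]
k=4: 0<12, nums[4] = 12+3 = 15 → [0, 7, 9, 12, 15, 1, 5, 2]
k=5: 1<15, nums[5] = 15+3 = 18 → [0, 7, 9, 12, 15, 18, 5, 2]
k=6: 5<18, nums[6] = 18+3 = 21 → [0, 7, 9, 12, 15, 18, 21, 2]
k=7: 2<21, nums[7] = 21+3 = 24 → [0, 7, 9, 12, 15, 18, 21, 24]
sum = 106

106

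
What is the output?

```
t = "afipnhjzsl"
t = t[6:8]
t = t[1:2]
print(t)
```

slice [6:8] → 'jz'
slice [1:2] → 'z'

z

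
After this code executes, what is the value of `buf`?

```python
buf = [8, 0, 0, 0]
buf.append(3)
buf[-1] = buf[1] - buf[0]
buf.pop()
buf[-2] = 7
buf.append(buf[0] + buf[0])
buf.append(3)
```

append 3 → [8, 0, 0, 0, 3]
buf[-1] = buf[1]-buf[0] = 0-8 = -8 → [8, 0, 0, 0, -8]
pop() removes -8 → [8, 0, 0, 0]
buf[-2] = 7 → [8, 0, 7, 0]
append buf[0]+buf[0] = 8+8 = 16 → [8, 0, 7, 0, 16]
append 3 → [8, 0, 7, 0, 16, 3]

[8, 0, 7, 0, 16, 3]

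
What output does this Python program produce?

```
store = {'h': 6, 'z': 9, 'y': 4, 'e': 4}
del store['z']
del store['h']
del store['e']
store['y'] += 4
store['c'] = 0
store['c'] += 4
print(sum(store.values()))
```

del 'z' → {'h': 6, 'y': 4, 'e': 4}
del 'h' → {'y': 4, 'e': 4}
del 'e' → {'y': 4}
store['y'] = 4+4 = 8 → {'y': 8}
store['c'] = 0 → {'y': 8, 'c': 0}
store['c'] = 0+4 = 4 → {'y': 8, 'c': 4}
sum of values = 12

12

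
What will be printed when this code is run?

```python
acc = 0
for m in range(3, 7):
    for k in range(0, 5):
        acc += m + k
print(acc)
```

130

m=3,k=0: acc = 0+3 = 3
m=3,k=1: acc = 3+4 = 7
m=3,k=2: acc = 7+5 = 12
m=3,k=3: acc = 12+6 = 18
m=3,k=4: acc = 18+7 = 25
m=4,k=0: acc = 25+4 = 29
m=4,k=1: acc = 29+5 = 34
m=4,k=2: acc = 34+6 = 40
m=4,k=3: acc = 40+7 = 47
m=4,k=4: acc = 47+8 = 55
m=5,k=0: acc = 55+5 = 60
m=5,k=1: acc = 60+6 = 66
m=5,k=2: acc = 66+7 = 73
m=5,k=3: acc = 73+8 = 81
m=5,k=4: acc = 81+9 = 90
m=6,k=0: acc = 90+6 = 96
m=6,k=1: acc = 96+7 = 103
m=6,k=2: acc = 103+8 = 111
m=6,k=3: acc = 111+9 = 120
m=6,k=4: acc = 120+10 = 130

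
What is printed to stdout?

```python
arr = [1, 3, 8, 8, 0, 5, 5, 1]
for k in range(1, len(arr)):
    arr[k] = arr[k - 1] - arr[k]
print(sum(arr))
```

-127

k=1: arr[1] = 1-3 = -2 → [1, -2, 8, 8, 0, 5, 5, 1]
k=2: arr[2] = (-2)-8 = -10 → [1, -2, -10, 8, 0, 5, 5, 1]
k=3: arr[3] = (-10)-8 = -18 → [1, -2, -10, -18, 0, 5, 5, 1]
k=4: arr[4] = (-18)-0 = -18 → [1, -2, -10, -18, -18, 5, 5, 1]
k=5: arr[5] = (-18)-5 = -23 → [1, -2, -10, -18, -18, -23, 5, 1]
k=6: arr[6] = (-23)-5 = -28 → [1, -2, -10, -18, -18, -23, -28, 1]
k=7: arr[7] = (-28)-1 = -29 → [1, -2, -10, -18, -18, -23, -28, -29]
sum = -127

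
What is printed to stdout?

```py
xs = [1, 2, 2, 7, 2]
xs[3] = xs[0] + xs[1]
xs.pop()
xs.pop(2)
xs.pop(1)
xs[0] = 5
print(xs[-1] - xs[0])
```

-2

xs[3] = xs[0]+xs[1] = 1+2 = 3 → [1, 2, 2, 3, 2]
pop() removes 2 → [1, 2, 2, 3]
pop(2) removes 2 → [1, 2, 3]
pop(1) removes 2 → [1, 3]
xs[0] = 5 → [5, 3]
xs[-1]-xs[0] = 3-5 = -2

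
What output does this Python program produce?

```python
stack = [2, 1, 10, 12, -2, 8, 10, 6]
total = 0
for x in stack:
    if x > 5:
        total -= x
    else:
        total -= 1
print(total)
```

x=2: not >5, total = 0-1 = -1
x=1: not >5, total = (-1)-1 = -2
x=10: >5, total = (-2)-10 = -12
x=12: >5, total = (-12)-12 = -24
x=-2: not >5, total = (-24)-1 = -25
x=8: >5, total = (-25)-8 = -33
x=10: >5, total = (-33)-10 = -43
x=6: >5, total = (-43)-6 = -49

-49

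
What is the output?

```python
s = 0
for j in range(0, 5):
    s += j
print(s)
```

j=0: s = 0+0 = 0
j=1: s = 0+1 = 1
j=2: s = 1+2 = 3
j=3: s = 3+3 = 6
j=4: s = 6+4 = 10

10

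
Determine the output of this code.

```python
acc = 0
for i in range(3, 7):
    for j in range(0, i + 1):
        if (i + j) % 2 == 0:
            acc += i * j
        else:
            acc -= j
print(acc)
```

i=3,j=0: odd sum, acc = 0-0 = 0
i=3,j=1: even sum, acc = 0+3 = 3
i=3,j=2: odd sum, acc = 3-2 = 1
i=3,j=3: even sum, acc = 1+9 = 10
i=4,j=0: even sum, acc = 10+0 = 10
i=4,j=1: odd sum, acc = 10-1 = 9
i=4,j=2: even sum, acc = 9+8 = 17
i=4,j=3: odd sum, acc = 17-3 = 14
i=4,j=4: even sum, acc = 14+16 = 30
i=5,j=0: odd sum, acc = 30-0 = 30
i=5,j=1: even sum, acc = 30+5 = 35
i=5,j=2: odd sum, acc = 35-2 = 33
i=5,j=3: even sum, acc = 33+15 = 48
i=5,j=4: odd sum, acc = 48-4 = 44
i=5,j=5: even sum, acc = 44+25 = 69
i=6,j=0: even sum, acc = 69+0 = 69
i=6,j=1: odd sum, acc = 69-1 = 68
i=6,j=2: even sum, acc = 68+12 = 80
i=6,j=3: odd sum, acc = 80-3 = 77
i=6,j=4: even sum, acc = 77+24 = 101
i=6,j=5: odd sum, acc = 101-5 = 96
i=6,j=6: even sum, acc = 96+36 = 132

132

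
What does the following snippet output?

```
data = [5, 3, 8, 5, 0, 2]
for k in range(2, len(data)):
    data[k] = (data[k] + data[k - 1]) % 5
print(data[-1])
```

k=2: data[2] = (8+3)%5 = 1 → [5, 3, 1, 5, 0, 2]
k=3: data[3] = (5+1)%5 = 1 → [5, 3, 1, 1, 0, 2]
k=4: data[4] = (0+1)%5 = 1 → [5, 3, 1, 1, 1, 2]
k=5: data[5] = (2+1)%5 = 3 → [5, 3, 1, 1, 1, 3]

3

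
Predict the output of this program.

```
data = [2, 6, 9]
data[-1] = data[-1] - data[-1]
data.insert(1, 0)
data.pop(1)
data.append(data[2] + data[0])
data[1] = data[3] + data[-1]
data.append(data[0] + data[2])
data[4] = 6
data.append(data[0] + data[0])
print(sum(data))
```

data[-1] = data[-1]-data[-1] = 9-9 = 0 → [2, 6, 0]
insert 0 at 1 → [2, 0, 6, 0]
pop(1) removes 0 → [2, 6, 0]
append data[2]+data[0] = 0+2 = 2 → [2, 6, 0, 2]
data[1] = data[3]+data[-1] = 2+2 = 4 → [2, 4, 0, 2]
append data[0]+data[2] = 2+0 = 2 → [2, 4, 0, 2, 2]
data[4] = 6 → [2, 4, 0, 2, 6]
append data[0]+data[0] = 2+2 = 4 → [2, 4, 0, 2, 6, 4]
sum = 18

18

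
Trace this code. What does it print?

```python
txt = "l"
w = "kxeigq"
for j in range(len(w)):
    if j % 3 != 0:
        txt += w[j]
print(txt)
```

lxegq

j=0: skip
j=1: add 'x' → 'lx'
j=2: add 'e' → 'lxe'
j=3: skip
j=4: add 'g' → 'lxeg'
j=5: add 'q' → 'lxegq'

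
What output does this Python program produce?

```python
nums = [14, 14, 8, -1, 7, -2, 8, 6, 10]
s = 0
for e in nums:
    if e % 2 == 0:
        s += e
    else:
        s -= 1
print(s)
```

56

e=14: even, s = 0+14 = 14
e=14: even, s = 14+14 = 28
e=8: even, s = 28+8 = 36
e=-1: not even, s = 36-1 = 35
e=7: not even, s = 35-1 = 34
e=-2: even, s = 34+(-2) = 32
e=8: even, s = 32+8 = 40
e=6: even, s = 40+6 = 46
e=10: even, s = 46+10 = 56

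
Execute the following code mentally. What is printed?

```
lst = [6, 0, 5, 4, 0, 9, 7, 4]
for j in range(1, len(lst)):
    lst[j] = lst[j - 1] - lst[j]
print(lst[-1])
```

j=1: lst[1] = 6-0 = 6 → [6, 6, 5, 4, 0, 9, 7, 4]
j=2: lst[2] = 6-5 = 1 → [6, 6, 1, 4, 0, 9, 7, 4]
j=3: lst[3] = 1-4 = -3 → [6, 6, 1, -3, 0, 9, 7, 4]
j=4: lst[4] = (-3)-0 = -3 → [6, 6, 1, -3, -3, 9, 7, 4]
j=5: lst[5] = (-3)-9 = -12 → [6, 6, 1, -3, -3, -12, 7, 4]
j=6: lst[6] = (-12)-7 = -19 → [6, 6, 1, -3, -3, -12, -19, 4]
j=7: lst[7] = (-19)-4 = -23 → [6, 6, 1, -3, -3, -12, -19, -23]

-23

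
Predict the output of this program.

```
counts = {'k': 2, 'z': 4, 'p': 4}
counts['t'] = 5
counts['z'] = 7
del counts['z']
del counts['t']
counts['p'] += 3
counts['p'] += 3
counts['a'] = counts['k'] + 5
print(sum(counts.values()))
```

19

counts['t'] = 5 → {'k': 2, 'z': 4, 'p': 4, 't': 5}
counts['z'] = 7 → {'k': 2, 'z': 7, 'p': 4, 't': 5}
del 'z' → {'k': 2, 'p': 4, 't': 5}
del 't' → {'k': 2, 'p': 4}
counts['p'] = 4+3 = 7 → {'k': 2, 'p': 7}
counts['p'] = 7+3 = 10 → {'k': 2, 'p': 10}
counts['a'] = counts['k']+5 = 7 → {'k': 2, 'p': 10, 'a': 7}
sum of values = 19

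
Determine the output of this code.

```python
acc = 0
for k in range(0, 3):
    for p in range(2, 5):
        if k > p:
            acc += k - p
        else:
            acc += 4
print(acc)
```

k=0,p=2: not 0>2, acc = 0+4 = 4
k=0,p=3: not 0>3, acc = 4+4 = 8
k=0,p=4: not 0>4, acc = 8+4 = 12
k=1,p=2: not 1>2, acc = 12+4 = 16
k=1,p=3: not 1>3, acc = 16+4 = 20
k=1,p=4: not 1>4, acc = 20+4 = 24
k=2,p=2: not 2>2, acc = 24+4 = 28
k=2,p=3: not 2>3, acc = 28+4 = 32
k=2,p=4: not 2>4, acc = 32+4 = 36

36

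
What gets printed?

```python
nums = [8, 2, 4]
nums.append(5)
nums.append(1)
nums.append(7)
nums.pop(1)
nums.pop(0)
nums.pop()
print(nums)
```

append 5 → [8, 2, 4, 5]
append 1 → [8, 2, 4, 5, 1]
append 7 → [8, 2, 4, 5, 1, 7]
pop(1) removes 2 → [8, 4, 5, 1, 7]
pop(0) removes 8 → [4, 5, 1, 7]
pop() removes 7 → [4, 5, 1]

[4, 5, 1]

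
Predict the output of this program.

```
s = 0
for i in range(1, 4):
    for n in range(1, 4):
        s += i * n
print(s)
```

i=1,n=1: s = 0+1 = 1
i=1,n=2: s = 1+2 = 3
i=1,n=3: s = 3+3 = 6
i=2,n=1: s = 6+2 = 8
i=2,n=2: s = 8+4 = 12
i=2,n=3: s = 12+6 = 18
i=3,n=1: s = 18+3 = 21
i=3,n=2: s = 21+6 = 27
i=3,n=3: s = 27+9 = 36

36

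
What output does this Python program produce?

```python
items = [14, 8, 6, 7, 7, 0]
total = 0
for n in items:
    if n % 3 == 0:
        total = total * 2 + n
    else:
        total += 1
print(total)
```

24

n=14: not %3==0, total = 0+1 = 1
n=8: not %3==0, total = 1+1 = 2
n=6: %3==0, total = 2*2+6 = 10
n=7: not %3==0, total = 10+1 = 11
n=7: not %3==0, total = 11+1 = 12
n=0: %3==0, total = 12*2+0 = 24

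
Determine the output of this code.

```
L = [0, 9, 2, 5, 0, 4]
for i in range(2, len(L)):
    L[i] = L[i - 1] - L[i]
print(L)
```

i=2: L[2] = 9-2 = 7 → [0, 9, 7, 5, 0, 4]
i=3: L[3] = 7-5 = 2 → [0, 9, 7, 2, 0, 4]
i=4: L[4] = 2-0 = 2 → [0, 9, 7, 2, 2, 4]
i=5: L[5] = 2-4 = -2 → [0, 9, 7, 2, 2, -2]

[0, 9, 7, 2, 2, -2]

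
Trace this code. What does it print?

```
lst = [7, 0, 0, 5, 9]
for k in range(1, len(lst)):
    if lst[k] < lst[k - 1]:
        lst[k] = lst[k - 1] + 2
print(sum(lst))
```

k=1: 0<7, lst[1] = 7+2 = 9 → [7, 9, 0, 5, 9]
k=2: 0<9, lst[2] = 9+2 = 11 → [7, 9, 11, 5, 9]
k=3: 5<11, lst[3] = 11+2 = 13 → [7, 9, 11, 13, 9]
k=4: 9<13, lst[4] = 13+2 = 15 → [7, 9, 11, 13, 15]
sum = 55

55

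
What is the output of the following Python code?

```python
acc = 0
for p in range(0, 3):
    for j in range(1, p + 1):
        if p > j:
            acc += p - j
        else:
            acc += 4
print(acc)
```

9

p=1,j=1: not 1>1, acc = 0+4 = 4
p=2,j=1: 2>1, acc = 4+1 = 5
p=2,j=2: not 2>2, acc = 5+4 = 9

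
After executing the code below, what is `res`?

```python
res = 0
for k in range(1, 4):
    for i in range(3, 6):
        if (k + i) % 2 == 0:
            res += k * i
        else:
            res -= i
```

k=1,i=3: even sum, res = 0+3 = 3
k=1,i=4: odd sum, res = 3-4 = -1
k=1,i=5: even sum, res = (-1)+5 = 4
k=2,i=3: odd sum, res = 4-3 = 1
k=2,i=4: even sum, res = 1+8 = 9
k=2,i=5: odd sum, res = 9-5 = 4
k=3,i=3: even sum, res = 4+9 = 13
k=3,i=4: odd sum, res = 13-4 = 9
k=3,i=5: even sum, res = 9+15 = 24

24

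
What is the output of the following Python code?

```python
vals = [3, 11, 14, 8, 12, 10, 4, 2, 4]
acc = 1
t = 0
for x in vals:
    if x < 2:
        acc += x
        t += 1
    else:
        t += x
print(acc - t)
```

-67

x=3: not <2; t=3
x=11: not <2; t=14
x=14: not <2; t=28
x=8: not <2; t=36
x=12: not <2; t=48
x=10: not <2; t=58
x=4: not <2; t=62
x=2: not <2; t=64
x=4: not <2; t=68
acc-t = 1-68 = -67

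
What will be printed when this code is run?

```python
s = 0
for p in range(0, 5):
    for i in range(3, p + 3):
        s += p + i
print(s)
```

p=1,i=3: s = 0+4 = 4
p=2,i=3: s = 4+5 = 9
p=2,i=4: s = 9+6 = 15
p=3,i=3: s = 15+6 = 21
p=3,i=4: s = 21+7 = 28
p=3,i=5: s = 28+8 = 36
p=4,i=3: s = 36+7 = 43
p=4,i=4: s = 43+8 = 51
p=4,i=5: s = 51+9 = 60
p=4,i=6: s = 60+10 = 70

70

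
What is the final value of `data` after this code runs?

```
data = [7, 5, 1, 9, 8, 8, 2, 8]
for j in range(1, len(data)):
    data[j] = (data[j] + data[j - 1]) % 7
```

j=1: data[1] = (5+7)%7 = 5 → [7, 5, 1, 9, 8, 8, 2, 8]
j=2: data[2] = (1+5)%7 = 6 → [7, 5, 6, 9, 8, 8, 2, 8]
j=3: data[3] = (9+6)%7 = 1 → [7, 5, 6, 1, 8, 8, 2, 8]
j=4: data[4] = (8+1)%7 = 2 → [7, 5, 6, 1, 2, 8, 2, 8]
j=5: data[5] = (8+2)%7 = 3 → [7, 5, 6, 1, 2, 3, 2, 8]
j=6: data[6] = (2+3)%7 = 5 → [7, 5, 6, 1, 2, 3, 5, 8]
j=7: data[7] = (8+5)%7 = 6 → [7, 5, 6, 1, 2, 3, 5, 6]

[7, 5, 6, 1, 2, 3, 5, 6]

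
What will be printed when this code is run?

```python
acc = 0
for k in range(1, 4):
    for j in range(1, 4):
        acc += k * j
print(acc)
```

36

k=1,j=1: acc = 0+1 = 1
k=1,j=2: acc = 1+2 = 3
k=1,j=3: acc = 3+3 = 6
k=2,j=1: acc = 6+2 = 8
k=2,j=2: acc = 8+4 = 12
k=2,j=3: acc = 12+6 = 18
k=3,j=1: acc = 18+3 = 21
k=3,j=2: acc = 21+6 = 27
k=3,j=3: acc = 27+9 = 36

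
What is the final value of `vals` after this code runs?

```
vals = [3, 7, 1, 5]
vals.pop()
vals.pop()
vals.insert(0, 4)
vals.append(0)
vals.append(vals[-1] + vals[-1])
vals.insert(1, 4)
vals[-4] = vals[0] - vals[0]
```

pop() removes 5 → [3, 7, 1]
pop() removes 1 → [3, 7]
insert 4 at 0 → [4, 3, 7]
append 0 → [4, 3, 7, 0]
append vals[-1]+vals[-1] = 0+0 = 0 → [4, 3, 7, 0, 0]
insert 4 at 1 → [4, 4, 3, 7, 0, 0]
vals[-4] = vals[0]-vals[0] = 4-4 = 0 → [4, 4, 0, 7, 0, 0]

[4, 4, 0, 7, 0, 0]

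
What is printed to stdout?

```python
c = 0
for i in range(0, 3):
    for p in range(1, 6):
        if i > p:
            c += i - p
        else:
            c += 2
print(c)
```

29

i=0,p=1: not 0>1, c = 0+2 = 2
i=0,p=2: not 0>2, c = 2+2 = 4
i=0,p=3: not 0>3, c = 4+2 = 6
i=0,p=4: not 0>4, c = 6+2 = 8
i=0,p=5: not 0>5, c = 8+2 = 10
i=1,p=1: not 1>1, c = 10+2 = 12
i=1,p=2: not 1>2, c = 12+2 = 14
i=1,p=3: not 1>3, c = 14+2 = 16
i=1,p=4: not 1>4, c = 16+2 = 18
i=1,p=5: not 1>5, c = 18+2 = 20
i=2,p=1: 2>1, c = 20+1 = 21
i=2,p=2: not 2>2, c = 21+2 = 23
i=2,p=3: not 2>3, c = 23+2 = 25
i=2,p=4: not 2>4, c = 25+2 = 27
i=2,p=5: not 2>5, c = 27+2 = 29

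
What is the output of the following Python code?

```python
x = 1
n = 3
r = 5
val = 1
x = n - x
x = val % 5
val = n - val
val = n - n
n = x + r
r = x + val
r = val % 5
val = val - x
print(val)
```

-1

x = 3-1 = 2
x = 1%5 = 1
val = 3-1 = 2
val = 3-3 = 0
n = 1+5 = 6
r = 1+0 = 1
r = 0%5 = 0
val = 0-1 = -1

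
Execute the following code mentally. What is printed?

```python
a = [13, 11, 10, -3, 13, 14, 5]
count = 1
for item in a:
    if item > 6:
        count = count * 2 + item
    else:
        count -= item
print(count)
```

item=13: >6, count = 1*2+13 = 15
item=11: >6, count = 15*2+11 = 41
item=10: >6, count = 41*2+10 = 92
item=-3: not >6, count = 92-(-3) = 95
item=13: >6, count = 95*2+13 = 203
item=14: >6, count = 203*2+14 = 420
item=5: not >6, count = 420-5 = 415

415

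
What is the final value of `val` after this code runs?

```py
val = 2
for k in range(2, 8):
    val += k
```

k=2: val = 2+2 = 4
k=3: val = 4+3 = 7
k=4: val = 7+4 = 11
k=5: val = 11+5 = 16
k=6: val = 16+6 = 22
k=7: val = 22+7 = 29

29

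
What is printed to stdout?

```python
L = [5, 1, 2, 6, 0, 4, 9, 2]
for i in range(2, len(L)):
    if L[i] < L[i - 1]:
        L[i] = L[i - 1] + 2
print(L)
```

[5, 1, 2, 6, 8, 10, 12, 14]

i=2: 2>=1, unchanged → [5, 1, 2, 6, 0, 4, 9, 2]
i=3: 6>=2, unchanged → [5, 1, 2, 6, 0, 4, 9, 2]
i=4: 0<6, L[4] = 6+2 = 8 → [5, 1, 2, 6, 8, 4, 9, 2]
i=5: 4<8, L[5] = 8+2 = 10 → [5, 1, 2, 6, 8, 10, 9, 2]
i=6: 9<10, L[6] = 10+2 = 12 → [5, 1, 2, 6, 8, 10, 12, 2]
i=7: 2<12, L[7] = 12+2 = 14 → [5, 1, 2, 6, 8, 10, 12, 14]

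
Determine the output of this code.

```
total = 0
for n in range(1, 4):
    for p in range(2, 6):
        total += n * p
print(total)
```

n=1,p=2: total = 0+2 = 2
n=1,p=3: total = 2+3 = 5
n=1,p=4: total = 5+4 = 9
n=1,p=5: total = 9+5 = 14
n=2,p=2: total = 14+4 = 18
n=2,p=3: total = 18+6 = 24
n=2,p=4: total = 24+8 = 32
n=2,p=5: total = 32+10 = 42
n=3,p=2: total = 42+6 = 48
n=3,p=3: total = 48+9 = 57
n=3,p=4: total = 57+12 = 69
n=3,p=5: total = 69+15 = 84

84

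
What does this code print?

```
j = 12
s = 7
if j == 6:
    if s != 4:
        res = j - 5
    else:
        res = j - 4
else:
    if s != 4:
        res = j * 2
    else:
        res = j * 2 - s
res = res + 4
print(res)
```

j=12, s=7
j == 6 is False; s != 4 is True
→ res = j * 2 = 24
res = 24+4 = 28

28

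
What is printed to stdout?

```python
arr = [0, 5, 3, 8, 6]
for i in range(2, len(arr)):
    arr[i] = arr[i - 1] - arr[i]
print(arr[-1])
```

-12

i=2: arr[2] = 5-3 = 2 → [0, 5, 2, 8, 6]
i=3: arr[3] = 2-8 = -6 → [0, 5, 2, -6, 6]
i=4: arr[4] = (-6)-6 = -12 → [0, 5, 2, -6, -12]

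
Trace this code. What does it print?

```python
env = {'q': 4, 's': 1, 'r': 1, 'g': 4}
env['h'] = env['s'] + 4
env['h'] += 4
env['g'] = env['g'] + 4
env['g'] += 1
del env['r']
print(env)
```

env['h'] = env['s']+4 = 5 → {'q': 4, 's': 1, 'r': 1, 'g': 4, 'h': 5}
env['h'] = 5+4 = 9 → {'q': 4, 's': 1, 'r': 1, 'g': 4, 'h': 9}
env['g'] = env['g']+4 = 8 → {'q': 4, 's': 1, 'r': 1, 'g': 8, 'h': 9}
env['g'] = 8+1 = 9 → {'q': 4, 's': 1, 'r': 1, 'g': 9, 'h': 9}
del 'r' → {'q': 4, 's': 1, 'g': 9, 'h': 9}

{'q': 4, 's': 1, 'g': 9, 'h': 9}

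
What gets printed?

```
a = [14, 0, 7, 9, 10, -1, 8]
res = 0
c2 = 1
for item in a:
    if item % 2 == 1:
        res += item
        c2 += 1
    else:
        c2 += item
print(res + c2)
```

item=14: not odd; c2=15
item=0: not odd; c2=15
item=7: odd, res = 0+7 = 7; c2=16
item=9: odd, res = 7+9 = 16; c2=17
item=10: not odd; c2=27
item=-1: odd, res = 16+(-1) = 15; c2=28
item=8: not odd; c2=36
res+c2 = 15+36 = 51

51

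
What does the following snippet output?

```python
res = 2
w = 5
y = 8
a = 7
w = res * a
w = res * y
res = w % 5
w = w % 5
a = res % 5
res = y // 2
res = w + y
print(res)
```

w = 2*7 = 14
w = 2*8 = 16
res = 16%5 = 1
w = 16%5 = 1
a = 1%5 = 1
res = 8//2 = 4
res = 1+8 = 9

9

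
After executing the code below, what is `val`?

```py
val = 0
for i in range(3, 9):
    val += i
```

i=3: val = 0+3 = 3
i=4: val = 3+4 = 7
i=5: val = 7+5 = 12
i=6: val = 12+6 = 18
i=7: val = 18+7 = 25
i=8: val = 25+8 = 33

33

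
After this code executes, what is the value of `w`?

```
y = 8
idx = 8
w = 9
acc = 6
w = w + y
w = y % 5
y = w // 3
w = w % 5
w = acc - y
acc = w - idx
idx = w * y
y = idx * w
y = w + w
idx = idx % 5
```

w = 9+8 = 17
w = 8%5 = 3
y = 3//3 = 1
w = 3%5 = 3
w = 6-1 = 5
acc = 5-8 = -3
idx = 5*1 = 5
y = 5*5 = 25
y = 5+5 = 10
idx = 5%5 = 0

5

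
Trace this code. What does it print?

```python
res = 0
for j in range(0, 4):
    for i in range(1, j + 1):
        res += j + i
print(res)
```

j=1,i=1: res = 0+2 = 2
j=2,i=1: res = 2+3 = 5
j=2,i=2: res = 5+4 = 9
j=3,i=1: res = 9+4 = 13
j=3,i=2: res = 13+5 = 18
j=3,i=3: res = 18+6 = 24

24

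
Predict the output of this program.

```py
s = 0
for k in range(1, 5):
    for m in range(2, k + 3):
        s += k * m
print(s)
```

k=1,m=2: s = 0+2 = 2
k=1,m=3: s = 2+3 = 5
k=2,m=2: s = 5+4 = 9
k=2,m=3: s = 9+6 = 15
k=2,m=4: s = 15+8 = 23
k=3,m=2: s = 23+6 = 29
k=3,m=3: s = 29+9 = 38
k=3,m=4: s = 38+12 = 50
k=3,m=5: s = 50+15 = 65
k=4,m=2: s = 65+8 = 73
k=4,m=3: s = 73+12 = 85
k=4,m=4: s = 85+16 = 101
k=4,m=5: s = 101+20 = 121
k=4,m=6: s = 121+24 = 145

145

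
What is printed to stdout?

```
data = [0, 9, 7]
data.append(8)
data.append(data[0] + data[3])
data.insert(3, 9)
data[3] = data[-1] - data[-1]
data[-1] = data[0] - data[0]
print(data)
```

[0, 9, 7, 0, 8, 0]

append 8 → [0, 9, 7, 8]
append data[0]+data[3] = 0+8 = 8 → [0, 9, 7, 8, 8]
insert 9 at 3 → [0, 9, 7, 9, 8, 8]
data[3] = data[-1]-data[-1] = 8-8 = 0 → [0, 9, 7, 0, 8, 8]
data[-1] = data[0]-data[0] = 0-0 = 0 → [0, 9, 7, 0, 8, 0]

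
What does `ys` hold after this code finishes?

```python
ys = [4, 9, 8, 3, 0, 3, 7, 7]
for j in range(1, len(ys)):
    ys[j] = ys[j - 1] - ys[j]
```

[4, -5, -13, -16, -16, -19, -26, -33]

j=1: ys[1] = 4-9 = -5 → [4, -5, 8, 3, 0, 3, 7, 7]
j=2: ys[2] = (-5)-8 = -13 → [4, -5, -13, 3, 0, 3, 7, 7]
j=3: ys[3] = (-13)-3 = -16 → [4, -5, -13, -16, 0, 3, 7, 7]
j=4: ys[4] = (-16)-0 = -16 → [4, -5, -13, -16, -16, 3, 7, 7]
j=5: ys[5] = (-16)-3 = -19 → [4, -5, -13, -16, -16, -19, 7, 7]
j=6: ys[6] = (-19)-7 = -26 → [4, -5, -13, -16, -16, -19, -26, 7]
j=7: ys[7] = (-26)-7 = -33 → [4, -5, -13, -16, -16, -19, -26, -33]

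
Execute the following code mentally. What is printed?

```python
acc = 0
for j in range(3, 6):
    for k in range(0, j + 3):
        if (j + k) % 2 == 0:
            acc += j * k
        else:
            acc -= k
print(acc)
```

128

j=3,k=0: odd sum, acc = 0-0 = 0
j=3,k=1: even sum, acc = 0+3 = 3
j=3,k=2: odd sum, acc = 3-2 = 1
j=3,k=3: even sum, acc = 1+9 = 10
j=3,k=4: odd sum, acc = 10-4 = 6
j=3,k=5: even sum, acc = 6+15 = 21
j=4,k=0: even sum, acc = 21+0 = 21
j=4,k=1: odd sum, acc = 21-1 = 20
j=4,k=2: even sum, acc = 20+8 = 28
j=4,k=3: odd sum, acc = 28-3 = 25
j=4,k=4: even sum, acc = 25+16 = 41
j=4,k=5: odd sum, acc = 41-5 = 36
j=4,k=6: even sum, acc = 36+24 = 60
j=5,k=0: odd sum, acc = 60-0 = 60
j=5,k=1: even sum, acc = 60+5 = 65
j=5,k=2: odd sum, acc = 65-2 = 63
j=5,k=3: even sum, acc = 63+15 = 78
j=5,k=4: odd sum, acc = 78-4 = 74
j=5,k=5: even sum, acc = 74+25 = 99
j=5,k=6: odd sum, acc = 99-6 = 93
j=5,k=7: even sum, acc = 93+35 = 128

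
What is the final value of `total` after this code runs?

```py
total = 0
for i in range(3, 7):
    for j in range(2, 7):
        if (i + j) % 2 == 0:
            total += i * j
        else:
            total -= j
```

i=3,j=2: odd sum, total = 0-2 = -2
i=3,j=3: even sum, total = (-2)+9 = 7
i=3,j=4: odd sum, total = 7-4 = 3
i=3,j=5: even sum, total = 3+15 = 18
i=3,j=6: odd sum, total = 18-6 = 12
i=4,j=2: even sum, total = 12+8 = 20
i=4,j=3: odd sum, total = 20-3 = 17
i=4,j=4: even sum, total = 17+16 = 33
i=4,j=5: odd sum, total = 33-5 = 28
i=4,j=6: even sum, total = 28+24 = 52
i=5,j=2: odd sum, total = 52-2 = 50
i=5,j=3: even sum, total = 50+15 = 65
i=5,j=4: odd sum, total = 65-4 = 61
i=5,j=5: even sum, total = 61+25 = 86
i=5,j=6: odd sum, total = 86-6 = 80
i=6,j=2: even sum, total = 80+12 = 92
i=6,j=3: odd sum, total = 92-3 = 89
i=6,j=4: even sum, total = 89+24 = 113
i=6,j=5: odd sum, total = 113-5 = 108
i=6,j=6: even sum, total = 108+36 = 144

144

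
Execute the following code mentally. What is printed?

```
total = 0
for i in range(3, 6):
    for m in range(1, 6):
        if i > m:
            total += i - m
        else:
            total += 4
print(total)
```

i=3,m=1: 3>1, total = 0+2 = 2
i=3,m=2: 3>2, total = 2+1 = 3
i=3,m=3: not 3>3, total = 3+4 = 7
i=3,m=4: not 3>4, total = 7+4 = 11
i=3,m=5: not 3>5, total = 11+4 = 15
i=4,m=1: 4>1, total = 15+3 = 18
i=4,m=2: 4>2, total = 18+2 = 20
i=4,m=3: 4>3, total = 20+1 = 21
i=4,m=4: not 4>4, total = 21+4 = 25
i=4,m=5: not 4>5, total = 25+4 = 29
i=5,m=1: 5>1, total = 29+4 = 33
i=5,m=2: 5>2, total = 33+3 = 36
i=5,m=3: 5>3, total = 36+2 = 38
i=5,m=4: 5>4, total = 38+1 = 39
i=5,m=5: not 5>5, total = 39+4 = 43

43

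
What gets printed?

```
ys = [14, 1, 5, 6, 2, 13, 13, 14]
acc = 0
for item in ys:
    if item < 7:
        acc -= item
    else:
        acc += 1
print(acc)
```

-10

item=14: not <7, acc = 0+1 = 1
item=1: <7, acc = 1-1 = 0
item=5: <7, acc = 0-5 = -5
item=6: <7, acc = (-5)-6 = -11
item=2: <7, acc = (-11)-2 = -13
item=13: not <7, acc = (-13)+1 = -12
item=13: not <7, acc = (-12)+1 = -11
item=14: not <7, acc = (-11)+1 = -10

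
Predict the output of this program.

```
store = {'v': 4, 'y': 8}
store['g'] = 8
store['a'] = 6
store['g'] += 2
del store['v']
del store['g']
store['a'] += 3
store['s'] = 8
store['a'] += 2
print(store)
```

store['g'] = 8 → {'v': 4, 'y': 8, 'g': 8}
store['a'] = 6 → {'v': 4, 'y': 8, 'g': 8, 'a': 6}
store['g'] = 8+2 = 10 → {'v': 4, 'y': 8, 'g': 10, 'a': 6}
del 'v' → {'y': 8, 'g': 10, 'a': 6}
del 'g' → {'y': 8, 'a': 6}
store['a'] = 6+3 = 9 → {'y': 8, 'a': 9}
store['s'] = 8 → {'y': 8, 'a': 9, 's': 8}
store['a'] = 9+2 = 11 → {'y': 8, 'a': 11, 's': 8}

{'y': 8, 'a': 11, 's': 8}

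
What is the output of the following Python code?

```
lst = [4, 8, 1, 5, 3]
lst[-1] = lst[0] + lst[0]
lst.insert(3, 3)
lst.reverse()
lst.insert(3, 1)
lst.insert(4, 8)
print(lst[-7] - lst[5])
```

lst[-1] = lst[0]+lst[0] = 4+4 = 8 → [4, 8, 1, 5, 8]
insert 3 at 3 → [4, 8, 1, 3, 5, 8]
reverse → [8, 5, 3, 1, 8, 4]
insert 1 at 3 → [8, 5, 3, 1, 1, 8, 4]
insert 8 at 4 → [8, 5, 3, 1, 8, 1, 8, 4]
lst[-7]-lst[5] = 5-1 = 4

4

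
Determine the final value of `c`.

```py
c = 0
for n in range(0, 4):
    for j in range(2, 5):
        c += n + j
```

n=0,j=2: c = 0+2 = 2
n=0,j=3: c = 2+3 = 5
n=0,j=4: c = 5+4 = 9
n=1,j=2: c = 9+3 = 12
n=1,j=3: c = 12+4 = 16
n=1,j=4: c = 16+5 = 21
n=2,j=2: c = 21+4 = 25
n=2,j=3: c = 25+5 = 30
n=2,j=4: c = 30+6 = 36
n=3,j=2: c = 36+5 = 41
n=3,j=3: c = 41+6 = 47
n=3,j=4: c = 47+7 = 54

54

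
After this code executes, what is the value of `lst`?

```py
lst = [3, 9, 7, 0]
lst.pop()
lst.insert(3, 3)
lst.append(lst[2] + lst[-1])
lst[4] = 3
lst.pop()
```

[3, 9, 7, 3]

pop() removes 0 → [3, 9, 7]
insert 3 at 3 → [3, 9, 7, 3]
append lst[2]+lst[-1] = 7+3 = 10 → [3, 9, 7, 3, 10]
lst[4] = 3 → [3, 9, 7, 3, 3]
pop() removes 3 → [3, 9, 7, 3]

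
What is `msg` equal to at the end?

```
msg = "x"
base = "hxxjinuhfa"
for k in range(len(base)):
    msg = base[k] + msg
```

k=0: prepend 'h' → 'hx'
k=1: prepend 'x' → 'xhx'
k=2: prepend 'x' → 'xxhx'
k=3: prepend 'j' → 'jxxhx'
k=4: prepend 'i' → 'ijxxhx'
k=5: prepend 'n' → 'nijxxhx'
k=6: prepend 'u' → 'unijxxhx'
k=7: prepend 'h' → 'hunijxxhx'
k=8: prepend 'f' → 'fhunijxxhx'
k=9: prepend 'a' → 'afhunijxxhx'

'afhunijxxhx'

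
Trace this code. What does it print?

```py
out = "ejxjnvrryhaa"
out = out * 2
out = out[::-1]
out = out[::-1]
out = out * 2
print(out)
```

repeat ×2 → 'ejxjnvrryhaaejxjnvrryhaa'
reverse → 'aahyrrvnjxjeaahyrrvnjxje'
reverse → 'ejxjnvrryhaaejxjnvrryhaa'
repeat ×2 → 'ejxjnvrryhaaejxjnvrryhaaejxjnvrryhaaejxjnvrryhaa'

ejxjnvrryhaaejxjnvrryhaaejxjnvrryhaaejxjnvrryhaa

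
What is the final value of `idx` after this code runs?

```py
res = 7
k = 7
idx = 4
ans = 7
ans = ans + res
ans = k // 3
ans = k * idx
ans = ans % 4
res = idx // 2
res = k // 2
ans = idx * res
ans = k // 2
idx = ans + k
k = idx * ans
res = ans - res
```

ans = 7+7 = 14
ans = 7//3 = 2
ans = 7*4 = 28
ans = 28%4 = 0
res = 4//2 = 2
res = 7//2 = 3
ans = 4*3 = 12
ans = 7//2 = 3
idx = 3+7 = 10
k = 10*3 = 30
res = 3-3 = 0

10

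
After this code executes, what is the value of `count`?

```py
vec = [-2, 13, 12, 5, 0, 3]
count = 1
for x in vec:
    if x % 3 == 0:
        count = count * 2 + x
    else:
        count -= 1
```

39

x=-2: not %3==0, count = 1-1 = 0
x=13: not %3==0, count = 0-1 = -1
x=12: %3==0, count = (-1)*2+12 = 10
x=5: not %3==0, count = 10-1 = 9
x=0: %3==0, count = 9*2+0 = 18
x=3: %3==0, count = 18*2+3 = 39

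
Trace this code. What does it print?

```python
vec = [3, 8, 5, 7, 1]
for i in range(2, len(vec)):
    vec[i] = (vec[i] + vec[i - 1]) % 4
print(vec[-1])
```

i=2: vec[2] = (5+8)%4 = 1 → [3, 8, 1, 7, 1]
i=3: vec[3] = (7+1)%4 = 0 → [3, 8, 1, 0, 1]
i=4: vec[4] = (1+0)%4 = 1 → [3, 8, 1, 0, 1]

1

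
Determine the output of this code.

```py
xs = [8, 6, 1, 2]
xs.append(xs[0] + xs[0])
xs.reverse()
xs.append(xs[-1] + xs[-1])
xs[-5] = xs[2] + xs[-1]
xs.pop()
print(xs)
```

[16, 17, 1, 6, 8]

append xs[0]+xs[0] = 8+8 = 16 → [8, 6, 1, 2, 16]
reverse → [16, 2, 1, 6, 8]
append xs[-1]+xs[-1] = 8+8 = 16 → [16, 2, 1, 6, 8, 16]
xs[-5] = xs[2]+xs[-1] = 1+16 = 17 → [16, 17, 1, 6, 8, 16]
pop() removes 16 → [16, 17, 1, 6, 8]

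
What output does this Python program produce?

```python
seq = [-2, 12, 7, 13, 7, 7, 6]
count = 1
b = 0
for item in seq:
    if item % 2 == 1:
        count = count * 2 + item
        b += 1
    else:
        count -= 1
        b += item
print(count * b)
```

item=-2: not odd, count = 1-1 = 0; b=-2
item=12: not odd, count = 0-1 = -1; b=10
item=7: odd, count = (-1)*2+7 = 5; b=11
item=13: odd, count = 5*2+13 = 23; b=12
item=7: odd, count = 23*2+7 = 53; b=13
item=7: odd, count = 53*2+7 = 113; b=14
item=6: not odd, count = 113-1 = 112; b=20
count*b = 112*20 = 2240

2240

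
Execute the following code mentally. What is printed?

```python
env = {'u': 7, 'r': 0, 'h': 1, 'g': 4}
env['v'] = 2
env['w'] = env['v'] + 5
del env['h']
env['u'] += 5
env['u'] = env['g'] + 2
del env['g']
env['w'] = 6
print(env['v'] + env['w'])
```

8

env['v'] = 2 → {'u': 7, 'r': 0, 'h': 1, 'g': 4, 'v': 2}
env['w'] = env['v']+5 = 7 → {'u': 7, 'r': 0, 'h': 1, 'g': 4, 'v': 2, 'w': 7}
del 'h' → {'u': 7, 'r': 0, 'g': 4, 'v': 2, 'w': 7}
env['u'] = 7+5 = 12 → {'u': 12, 'r': 0, 'g': 4, 'v': 2, 'w': 7}
env['u'] = env['g']+2 = 6 → {'u': 6, 'r': 0, 'g': 4, 'v': 2, 'w': 7}
del 'g' → {'u': 6, 'r': 0, 'v': 2, 'w': 7}
env['w'] = 6 → {'u': 6, 'r': 0, 'v': 2, 'w': 6}
env['v']+env['w'] = 2+6 = 8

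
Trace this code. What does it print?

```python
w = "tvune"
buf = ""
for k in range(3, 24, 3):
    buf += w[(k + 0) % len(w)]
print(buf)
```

k=3: add w[3]='n' → 'n'
k=6: add w[1]='v' → 'nv'
k=9: add w[4]='e' → 'nve'
k=12: add w[2]='u' → 'nveu'
k=15: add w[0]='t' → 'nveut'
k=18: add w[3]='n' → 'nveutn'
k=21: add w[1]='v' → 'nveutnv'

nveutnv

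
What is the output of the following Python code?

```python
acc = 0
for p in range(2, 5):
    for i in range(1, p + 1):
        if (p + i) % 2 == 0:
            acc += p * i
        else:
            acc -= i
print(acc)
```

33

p=2,i=1: odd sum, acc = 0-1 = -1
p=2,i=2: even sum, acc = (-1)+4 = 3
p=3,i=1: even sum, acc = 3+3 = 6
p=3,i=2: odd sum, acc = 6-2 = 4
p=3,i=3: even sum, acc = 4+9 = 13
p=4,i=1: odd sum, acc = 13-1 = 12
p=4,i=2: even sum, acc = 12+8 = 20
p=4,i=3: odd sum, acc = 20-3 = 17
p=4,i=4: even sum, acc = 17+16 = 33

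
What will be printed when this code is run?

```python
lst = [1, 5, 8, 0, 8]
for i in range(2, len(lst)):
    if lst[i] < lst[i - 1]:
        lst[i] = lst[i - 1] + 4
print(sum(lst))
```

42

i=2: 8>=5, unchanged → [1, 5, 8, 0, 8]
i=3: 0<8, lst[3] = 8+4 = 12 → [1, 5, 8, 12, 8]
i=4: 8<12, lst[4] = 12+4 = 16 → [1, 5, 8, 12, 16]
sum = 42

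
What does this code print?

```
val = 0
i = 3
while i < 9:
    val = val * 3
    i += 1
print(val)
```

i=3: val = 0*3 = 0
i=4: val = 0*3 = 0
i=5: val = 0*3 = 0
i=6: val = 0*3 = 0
i=7: val = 0*3 = 0
i=8: val = 0*3 = 0

0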